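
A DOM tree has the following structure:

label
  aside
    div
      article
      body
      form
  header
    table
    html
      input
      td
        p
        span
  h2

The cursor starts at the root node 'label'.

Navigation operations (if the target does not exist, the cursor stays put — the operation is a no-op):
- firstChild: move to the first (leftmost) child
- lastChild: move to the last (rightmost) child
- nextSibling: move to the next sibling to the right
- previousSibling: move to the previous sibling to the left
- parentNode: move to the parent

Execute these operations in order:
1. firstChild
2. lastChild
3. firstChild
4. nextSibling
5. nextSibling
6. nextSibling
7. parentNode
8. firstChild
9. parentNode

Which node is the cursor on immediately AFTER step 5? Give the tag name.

Answer: form

Derivation:
After 1 (firstChild): aside
After 2 (lastChild): div
After 3 (firstChild): article
After 4 (nextSibling): body
After 5 (nextSibling): form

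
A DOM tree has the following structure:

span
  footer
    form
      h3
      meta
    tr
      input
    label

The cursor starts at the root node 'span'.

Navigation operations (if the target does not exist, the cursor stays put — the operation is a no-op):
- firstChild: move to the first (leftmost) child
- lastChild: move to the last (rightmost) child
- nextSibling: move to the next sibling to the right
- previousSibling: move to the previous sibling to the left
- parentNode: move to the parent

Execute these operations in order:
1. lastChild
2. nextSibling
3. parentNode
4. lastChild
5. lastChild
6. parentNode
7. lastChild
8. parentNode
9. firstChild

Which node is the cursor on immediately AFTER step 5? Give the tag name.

After 1 (lastChild): footer
After 2 (nextSibling): footer (no-op, stayed)
After 3 (parentNode): span
After 4 (lastChild): footer
After 5 (lastChild): label

Answer: label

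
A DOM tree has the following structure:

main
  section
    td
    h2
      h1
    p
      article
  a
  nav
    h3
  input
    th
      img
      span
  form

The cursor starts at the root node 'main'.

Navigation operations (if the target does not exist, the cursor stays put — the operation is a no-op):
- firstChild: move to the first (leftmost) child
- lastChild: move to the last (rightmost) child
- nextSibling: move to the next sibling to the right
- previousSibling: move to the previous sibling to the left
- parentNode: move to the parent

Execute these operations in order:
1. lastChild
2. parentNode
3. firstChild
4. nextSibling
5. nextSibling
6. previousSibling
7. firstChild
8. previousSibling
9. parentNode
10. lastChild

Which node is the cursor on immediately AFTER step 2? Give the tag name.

After 1 (lastChild): form
After 2 (parentNode): main

Answer: main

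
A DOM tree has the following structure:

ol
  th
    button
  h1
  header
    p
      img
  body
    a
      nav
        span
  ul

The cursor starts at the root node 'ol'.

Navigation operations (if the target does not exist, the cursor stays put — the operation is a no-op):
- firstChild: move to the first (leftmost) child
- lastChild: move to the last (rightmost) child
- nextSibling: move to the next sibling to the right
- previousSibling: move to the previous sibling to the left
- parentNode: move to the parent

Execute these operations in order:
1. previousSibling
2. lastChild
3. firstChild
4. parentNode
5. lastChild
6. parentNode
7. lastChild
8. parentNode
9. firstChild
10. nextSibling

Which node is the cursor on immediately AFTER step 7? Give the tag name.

Answer: ul

Derivation:
After 1 (previousSibling): ol (no-op, stayed)
After 2 (lastChild): ul
After 3 (firstChild): ul (no-op, stayed)
After 4 (parentNode): ol
After 5 (lastChild): ul
After 6 (parentNode): ol
After 7 (lastChild): ul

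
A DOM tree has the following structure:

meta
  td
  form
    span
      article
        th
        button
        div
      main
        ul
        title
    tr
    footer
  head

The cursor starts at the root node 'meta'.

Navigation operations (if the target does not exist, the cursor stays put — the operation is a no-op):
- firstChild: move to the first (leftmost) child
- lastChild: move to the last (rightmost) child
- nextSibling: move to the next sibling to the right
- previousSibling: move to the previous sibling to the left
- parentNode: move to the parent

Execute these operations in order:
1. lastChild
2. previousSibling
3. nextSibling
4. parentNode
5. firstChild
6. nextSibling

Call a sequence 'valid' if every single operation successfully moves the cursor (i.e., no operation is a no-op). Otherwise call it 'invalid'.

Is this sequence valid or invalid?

After 1 (lastChild): head
After 2 (previousSibling): form
After 3 (nextSibling): head
After 4 (parentNode): meta
After 5 (firstChild): td
After 6 (nextSibling): form

Answer: valid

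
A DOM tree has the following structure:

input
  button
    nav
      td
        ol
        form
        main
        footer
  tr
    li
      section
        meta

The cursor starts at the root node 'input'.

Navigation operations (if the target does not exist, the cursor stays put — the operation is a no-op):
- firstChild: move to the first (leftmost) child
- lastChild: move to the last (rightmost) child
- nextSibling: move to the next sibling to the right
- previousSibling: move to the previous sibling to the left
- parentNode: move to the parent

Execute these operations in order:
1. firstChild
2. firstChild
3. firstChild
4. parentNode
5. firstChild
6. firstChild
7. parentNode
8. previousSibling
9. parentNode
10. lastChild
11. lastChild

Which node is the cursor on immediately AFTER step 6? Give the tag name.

Answer: ol

Derivation:
After 1 (firstChild): button
After 2 (firstChild): nav
After 3 (firstChild): td
After 4 (parentNode): nav
After 5 (firstChild): td
After 6 (firstChild): ol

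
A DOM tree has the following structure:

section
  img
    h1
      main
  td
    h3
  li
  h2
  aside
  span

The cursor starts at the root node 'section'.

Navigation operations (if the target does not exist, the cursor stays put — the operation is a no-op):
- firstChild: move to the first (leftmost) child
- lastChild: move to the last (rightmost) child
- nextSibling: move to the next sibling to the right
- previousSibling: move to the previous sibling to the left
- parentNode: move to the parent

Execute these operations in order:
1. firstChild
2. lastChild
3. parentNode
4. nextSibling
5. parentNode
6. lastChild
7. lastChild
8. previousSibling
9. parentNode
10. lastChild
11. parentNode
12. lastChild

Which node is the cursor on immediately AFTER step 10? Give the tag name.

After 1 (firstChild): img
After 2 (lastChild): h1
After 3 (parentNode): img
After 4 (nextSibling): td
After 5 (parentNode): section
After 6 (lastChild): span
After 7 (lastChild): span (no-op, stayed)
After 8 (previousSibling): aside
After 9 (parentNode): section
After 10 (lastChild): span

Answer: span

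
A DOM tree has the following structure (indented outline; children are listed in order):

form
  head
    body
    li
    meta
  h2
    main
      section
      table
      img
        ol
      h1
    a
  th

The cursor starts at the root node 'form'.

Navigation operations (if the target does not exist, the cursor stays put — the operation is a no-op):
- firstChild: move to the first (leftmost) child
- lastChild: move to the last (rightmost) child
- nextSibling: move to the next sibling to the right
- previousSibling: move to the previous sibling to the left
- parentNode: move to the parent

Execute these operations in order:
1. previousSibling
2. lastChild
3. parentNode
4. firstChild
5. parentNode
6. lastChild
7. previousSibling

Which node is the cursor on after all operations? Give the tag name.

Answer: h2

Derivation:
After 1 (previousSibling): form (no-op, stayed)
After 2 (lastChild): th
After 3 (parentNode): form
After 4 (firstChild): head
After 5 (parentNode): form
After 6 (lastChild): th
After 7 (previousSibling): h2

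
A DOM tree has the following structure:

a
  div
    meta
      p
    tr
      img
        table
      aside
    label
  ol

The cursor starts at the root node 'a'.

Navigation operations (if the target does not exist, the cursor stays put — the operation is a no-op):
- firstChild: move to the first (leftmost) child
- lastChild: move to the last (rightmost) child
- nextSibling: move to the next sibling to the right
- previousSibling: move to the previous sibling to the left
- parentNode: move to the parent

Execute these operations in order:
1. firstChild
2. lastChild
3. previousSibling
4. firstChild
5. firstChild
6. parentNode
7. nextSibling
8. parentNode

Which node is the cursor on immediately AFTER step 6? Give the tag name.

Answer: img

Derivation:
After 1 (firstChild): div
After 2 (lastChild): label
After 3 (previousSibling): tr
After 4 (firstChild): img
After 5 (firstChild): table
After 6 (parentNode): img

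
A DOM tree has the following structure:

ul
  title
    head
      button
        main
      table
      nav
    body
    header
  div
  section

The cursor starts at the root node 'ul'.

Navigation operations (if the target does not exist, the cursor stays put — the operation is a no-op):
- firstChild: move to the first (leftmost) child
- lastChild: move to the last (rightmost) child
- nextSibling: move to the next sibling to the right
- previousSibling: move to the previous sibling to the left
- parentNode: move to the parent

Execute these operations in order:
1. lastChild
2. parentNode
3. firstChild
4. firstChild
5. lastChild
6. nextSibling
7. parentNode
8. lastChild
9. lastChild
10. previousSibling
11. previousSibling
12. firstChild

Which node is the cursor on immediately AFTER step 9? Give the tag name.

Answer: nav

Derivation:
After 1 (lastChild): section
After 2 (parentNode): ul
After 3 (firstChild): title
After 4 (firstChild): head
After 5 (lastChild): nav
After 6 (nextSibling): nav (no-op, stayed)
After 7 (parentNode): head
After 8 (lastChild): nav
After 9 (lastChild): nav (no-op, stayed)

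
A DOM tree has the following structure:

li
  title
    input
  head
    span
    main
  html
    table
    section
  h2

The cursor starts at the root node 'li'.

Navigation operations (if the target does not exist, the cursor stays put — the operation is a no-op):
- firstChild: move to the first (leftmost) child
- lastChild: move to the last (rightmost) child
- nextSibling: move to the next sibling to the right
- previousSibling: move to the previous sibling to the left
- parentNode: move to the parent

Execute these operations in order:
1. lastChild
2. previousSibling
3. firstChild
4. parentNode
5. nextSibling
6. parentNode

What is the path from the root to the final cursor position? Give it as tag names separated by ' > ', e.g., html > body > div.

After 1 (lastChild): h2
After 2 (previousSibling): html
After 3 (firstChild): table
After 4 (parentNode): html
After 5 (nextSibling): h2
After 6 (parentNode): li

Answer: li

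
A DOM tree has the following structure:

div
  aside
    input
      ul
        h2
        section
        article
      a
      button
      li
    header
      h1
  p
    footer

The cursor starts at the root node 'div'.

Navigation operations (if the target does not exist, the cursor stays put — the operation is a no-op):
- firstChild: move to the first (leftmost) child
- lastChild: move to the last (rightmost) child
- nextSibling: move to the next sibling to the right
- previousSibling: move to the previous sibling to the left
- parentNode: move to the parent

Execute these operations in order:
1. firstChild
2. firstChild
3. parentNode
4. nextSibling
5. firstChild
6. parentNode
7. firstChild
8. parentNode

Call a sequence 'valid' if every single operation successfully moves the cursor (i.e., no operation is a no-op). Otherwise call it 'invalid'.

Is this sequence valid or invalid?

After 1 (firstChild): aside
After 2 (firstChild): input
After 3 (parentNode): aside
After 4 (nextSibling): p
After 5 (firstChild): footer
After 6 (parentNode): p
After 7 (firstChild): footer
After 8 (parentNode): p

Answer: valid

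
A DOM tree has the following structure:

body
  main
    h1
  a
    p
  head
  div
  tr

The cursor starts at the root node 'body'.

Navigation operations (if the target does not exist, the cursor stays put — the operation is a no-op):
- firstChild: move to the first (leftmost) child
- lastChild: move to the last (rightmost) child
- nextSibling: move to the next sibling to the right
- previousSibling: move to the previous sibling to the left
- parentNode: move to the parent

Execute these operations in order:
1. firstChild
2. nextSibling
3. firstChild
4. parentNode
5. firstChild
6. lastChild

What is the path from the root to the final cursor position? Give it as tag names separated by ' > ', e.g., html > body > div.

Answer: body > a > p

Derivation:
After 1 (firstChild): main
After 2 (nextSibling): a
After 3 (firstChild): p
After 4 (parentNode): a
After 5 (firstChild): p
After 6 (lastChild): p (no-op, stayed)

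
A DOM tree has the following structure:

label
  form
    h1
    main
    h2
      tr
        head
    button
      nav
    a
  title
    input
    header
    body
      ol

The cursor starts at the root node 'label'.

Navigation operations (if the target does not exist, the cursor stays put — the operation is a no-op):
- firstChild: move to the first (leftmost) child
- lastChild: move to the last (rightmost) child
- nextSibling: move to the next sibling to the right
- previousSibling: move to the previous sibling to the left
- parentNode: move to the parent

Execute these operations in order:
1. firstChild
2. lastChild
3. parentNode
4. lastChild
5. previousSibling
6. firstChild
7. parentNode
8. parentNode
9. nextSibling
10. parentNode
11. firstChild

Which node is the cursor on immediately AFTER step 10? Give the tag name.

Answer: label

Derivation:
After 1 (firstChild): form
After 2 (lastChild): a
After 3 (parentNode): form
After 4 (lastChild): a
After 5 (previousSibling): button
After 6 (firstChild): nav
After 7 (parentNode): button
After 8 (parentNode): form
After 9 (nextSibling): title
After 10 (parentNode): label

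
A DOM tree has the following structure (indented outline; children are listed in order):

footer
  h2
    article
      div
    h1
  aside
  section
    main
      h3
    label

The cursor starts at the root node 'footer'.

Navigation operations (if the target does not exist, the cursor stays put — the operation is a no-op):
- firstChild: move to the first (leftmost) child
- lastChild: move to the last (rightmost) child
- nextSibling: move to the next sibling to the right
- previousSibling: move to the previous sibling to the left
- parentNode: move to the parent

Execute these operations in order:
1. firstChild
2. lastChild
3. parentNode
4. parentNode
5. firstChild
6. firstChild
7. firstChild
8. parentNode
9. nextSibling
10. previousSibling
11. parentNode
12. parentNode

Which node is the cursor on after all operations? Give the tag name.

Answer: footer

Derivation:
After 1 (firstChild): h2
After 2 (lastChild): h1
After 3 (parentNode): h2
After 4 (parentNode): footer
After 5 (firstChild): h2
After 6 (firstChild): article
After 7 (firstChild): div
After 8 (parentNode): article
After 9 (nextSibling): h1
After 10 (previousSibling): article
After 11 (parentNode): h2
After 12 (parentNode): footer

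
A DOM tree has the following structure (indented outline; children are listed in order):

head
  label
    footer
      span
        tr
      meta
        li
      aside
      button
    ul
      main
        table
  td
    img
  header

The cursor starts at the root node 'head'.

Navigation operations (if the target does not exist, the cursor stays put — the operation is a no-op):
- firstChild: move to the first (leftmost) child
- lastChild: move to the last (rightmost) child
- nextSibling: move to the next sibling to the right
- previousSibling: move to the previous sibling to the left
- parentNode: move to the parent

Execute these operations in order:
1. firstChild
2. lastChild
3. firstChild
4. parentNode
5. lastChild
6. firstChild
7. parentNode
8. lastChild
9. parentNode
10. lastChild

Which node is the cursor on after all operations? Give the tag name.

Answer: table

Derivation:
After 1 (firstChild): label
After 2 (lastChild): ul
After 3 (firstChild): main
After 4 (parentNode): ul
After 5 (lastChild): main
After 6 (firstChild): table
After 7 (parentNode): main
After 8 (lastChild): table
After 9 (parentNode): main
After 10 (lastChild): table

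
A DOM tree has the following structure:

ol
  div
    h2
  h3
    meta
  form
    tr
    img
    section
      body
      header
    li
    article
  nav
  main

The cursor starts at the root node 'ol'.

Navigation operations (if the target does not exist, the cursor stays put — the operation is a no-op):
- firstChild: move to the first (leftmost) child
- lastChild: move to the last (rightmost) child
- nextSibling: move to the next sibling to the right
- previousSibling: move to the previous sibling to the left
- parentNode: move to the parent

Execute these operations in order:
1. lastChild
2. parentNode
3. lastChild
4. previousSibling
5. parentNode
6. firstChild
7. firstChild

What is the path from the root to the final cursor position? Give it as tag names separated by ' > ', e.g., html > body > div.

After 1 (lastChild): main
After 2 (parentNode): ol
After 3 (lastChild): main
After 4 (previousSibling): nav
After 5 (parentNode): ol
After 6 (firstChild): div
After 7 (firstChild): h2

Answer: ol > div > h2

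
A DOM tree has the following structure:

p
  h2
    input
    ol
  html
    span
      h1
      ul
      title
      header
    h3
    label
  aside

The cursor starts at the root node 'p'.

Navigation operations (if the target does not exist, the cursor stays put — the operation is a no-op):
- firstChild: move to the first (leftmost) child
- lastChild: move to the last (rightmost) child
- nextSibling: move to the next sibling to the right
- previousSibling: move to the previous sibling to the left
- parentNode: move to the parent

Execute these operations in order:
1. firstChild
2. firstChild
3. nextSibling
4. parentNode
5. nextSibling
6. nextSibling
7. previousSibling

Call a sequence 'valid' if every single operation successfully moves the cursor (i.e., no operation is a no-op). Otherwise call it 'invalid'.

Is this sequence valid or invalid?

After 1 (firstChild): h2
After 2 (firstChild): input
After 3 (nextSibling): ol
After 4 (parentNode): h2
After 5 (nextSibling): html
After 6 (nextSibling): aside
After 7 (previousSibling): html

Answer: valid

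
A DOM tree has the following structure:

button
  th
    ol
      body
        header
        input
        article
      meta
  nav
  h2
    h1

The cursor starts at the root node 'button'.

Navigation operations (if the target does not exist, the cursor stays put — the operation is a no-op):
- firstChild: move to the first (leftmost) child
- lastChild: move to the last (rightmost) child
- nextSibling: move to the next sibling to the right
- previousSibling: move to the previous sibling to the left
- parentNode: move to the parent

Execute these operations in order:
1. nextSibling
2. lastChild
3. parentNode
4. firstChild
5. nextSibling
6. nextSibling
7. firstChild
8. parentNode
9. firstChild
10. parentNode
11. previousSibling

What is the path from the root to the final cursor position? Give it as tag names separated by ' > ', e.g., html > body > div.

Answer: button > nav

Derivation:
After 1 (nextSibling): button (no-op, stayed)
After 2 (lastChild): h2
After 3 (parentNode): button
After 4 (firstChild): th
After 5 (nextSibling): nav
After 6 (nextSibling): h2
After 7 (firstChild): h1
After 8 (parentNode): h2
After 9 (firstChild): h1
After 10 (parentNode): h2
After 11 (previousSibling): nav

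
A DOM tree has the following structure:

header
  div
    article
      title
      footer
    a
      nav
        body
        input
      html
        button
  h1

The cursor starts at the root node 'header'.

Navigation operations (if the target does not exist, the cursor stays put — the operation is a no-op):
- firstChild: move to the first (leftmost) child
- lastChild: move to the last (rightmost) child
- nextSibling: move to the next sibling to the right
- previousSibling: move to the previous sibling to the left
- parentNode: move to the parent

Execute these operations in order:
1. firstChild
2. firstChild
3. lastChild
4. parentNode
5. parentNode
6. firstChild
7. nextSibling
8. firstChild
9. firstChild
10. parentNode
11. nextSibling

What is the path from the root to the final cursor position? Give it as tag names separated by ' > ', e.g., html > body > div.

Answer: header > div > a > html

Derivation:
After 1 (firstChild): div
After 2 (firstChild): article
After 3 (lastChild): footer
After 4 (parentNode): article
After 5 (parentNode): div
After 6 (firstChild): article
After 7 (nextSibling): a
After 8 (firstChild): nav
After 9 (firstChild): body
After 10 (parentNode): nav
After 11 (nextSibling): html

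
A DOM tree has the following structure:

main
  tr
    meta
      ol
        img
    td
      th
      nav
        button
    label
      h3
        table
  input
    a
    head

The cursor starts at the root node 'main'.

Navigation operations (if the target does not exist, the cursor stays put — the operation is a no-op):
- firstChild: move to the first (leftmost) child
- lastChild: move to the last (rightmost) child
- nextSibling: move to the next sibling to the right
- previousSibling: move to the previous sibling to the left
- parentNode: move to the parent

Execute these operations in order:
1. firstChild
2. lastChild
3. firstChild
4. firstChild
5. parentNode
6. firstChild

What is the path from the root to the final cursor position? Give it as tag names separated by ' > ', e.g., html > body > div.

After 1 (firstChild): tr
After 2 (lastChild): label
After 3 (firstChild): h3
After 4 (firstChild): table
After 5 (parentNode): h3
After 6 (firstChild): table

Answer: main > tr > label > h3 > table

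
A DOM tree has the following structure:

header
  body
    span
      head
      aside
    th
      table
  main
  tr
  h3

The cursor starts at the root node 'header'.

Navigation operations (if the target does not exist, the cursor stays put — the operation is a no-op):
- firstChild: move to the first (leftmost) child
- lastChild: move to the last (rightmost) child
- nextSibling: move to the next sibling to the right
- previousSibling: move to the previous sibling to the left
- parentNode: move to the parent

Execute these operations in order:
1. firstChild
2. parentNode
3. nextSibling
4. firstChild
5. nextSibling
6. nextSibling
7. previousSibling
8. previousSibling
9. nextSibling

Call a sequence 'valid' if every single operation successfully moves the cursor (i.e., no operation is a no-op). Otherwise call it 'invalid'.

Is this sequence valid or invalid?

After 1 (firstChild): body
After 2 (parentNode): header
After 3 (nextSibling): header (no-op, stayed)
After 4 (firstChild): body
After 5 (nextSibling): main
After 6 (nextSibling): tr
After 7 (previousSibling): main
After 8 (previousSibling): body
After 9 (nextSibling): main

Answer: invalid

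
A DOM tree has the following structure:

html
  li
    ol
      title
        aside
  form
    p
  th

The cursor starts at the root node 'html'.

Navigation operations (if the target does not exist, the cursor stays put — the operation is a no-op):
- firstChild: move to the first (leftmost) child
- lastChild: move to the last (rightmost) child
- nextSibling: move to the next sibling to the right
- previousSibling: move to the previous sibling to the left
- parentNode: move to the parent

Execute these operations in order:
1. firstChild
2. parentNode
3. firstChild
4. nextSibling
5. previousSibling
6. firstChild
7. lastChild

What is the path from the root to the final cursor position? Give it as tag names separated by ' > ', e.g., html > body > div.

After 1 (firstChild): li
After 2 (parentNode): html
After 3 (firstChild): li
After 4 (nextSibling): form
After 5 (previousSibling): li
After 6 (firstChild): ol
After 7 (lastChild): title

Answer: html > li > ol > title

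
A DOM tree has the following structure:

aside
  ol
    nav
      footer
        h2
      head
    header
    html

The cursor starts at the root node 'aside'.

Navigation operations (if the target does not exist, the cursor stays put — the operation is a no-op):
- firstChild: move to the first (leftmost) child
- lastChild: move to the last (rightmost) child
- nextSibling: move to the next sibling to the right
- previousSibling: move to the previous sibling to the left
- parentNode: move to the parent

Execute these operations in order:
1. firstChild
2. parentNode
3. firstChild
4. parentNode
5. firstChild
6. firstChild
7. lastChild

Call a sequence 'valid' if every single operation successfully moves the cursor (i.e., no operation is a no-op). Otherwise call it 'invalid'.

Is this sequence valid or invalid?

Answer: valid

Derivation:
After 1 (firstChild): ol
After 2 (parentNode): aside
After 3 (firstChild): ol
After 4 (parentNode): aside
After 5 (firstChild): ol
After 6 (firstChild): nav
After 7 (lastChild): head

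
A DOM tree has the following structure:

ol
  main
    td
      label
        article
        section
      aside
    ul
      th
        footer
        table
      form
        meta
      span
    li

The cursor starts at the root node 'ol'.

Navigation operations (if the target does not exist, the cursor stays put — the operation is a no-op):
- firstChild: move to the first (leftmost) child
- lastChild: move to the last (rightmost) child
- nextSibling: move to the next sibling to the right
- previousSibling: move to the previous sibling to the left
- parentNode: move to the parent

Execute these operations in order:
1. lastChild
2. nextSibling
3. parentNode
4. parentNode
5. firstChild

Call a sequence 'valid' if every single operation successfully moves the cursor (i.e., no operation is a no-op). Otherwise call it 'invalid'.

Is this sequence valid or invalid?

After 1 (lastChild): main
After 2 (nextSibling): main (no-op, stayed)
After 3 (parentNode): ol
After 4 (parentNode): ol (no-op, stayed)
After 5 (firstChild): main

Answer: invalid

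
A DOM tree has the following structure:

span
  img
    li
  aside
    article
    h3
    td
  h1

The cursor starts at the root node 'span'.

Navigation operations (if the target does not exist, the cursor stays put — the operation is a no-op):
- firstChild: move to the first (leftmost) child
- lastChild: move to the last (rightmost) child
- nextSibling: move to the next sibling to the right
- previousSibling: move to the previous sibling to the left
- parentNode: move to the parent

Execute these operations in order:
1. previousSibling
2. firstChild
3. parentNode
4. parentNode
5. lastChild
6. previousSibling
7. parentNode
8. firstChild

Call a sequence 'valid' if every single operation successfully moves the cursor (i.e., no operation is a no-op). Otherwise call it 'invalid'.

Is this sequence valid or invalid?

After 1 (previousSibling): span (no-op, stayed)
After 2 (firstChild): img
After 3 (parentNode): span
After 4 (parentNode): span (no-op, stayed)
After 5 (lastChild): h1
After 6 (previousSibling): aside
After 7 (parentNode): span
After 8 (firstChild): img

Answer: invalid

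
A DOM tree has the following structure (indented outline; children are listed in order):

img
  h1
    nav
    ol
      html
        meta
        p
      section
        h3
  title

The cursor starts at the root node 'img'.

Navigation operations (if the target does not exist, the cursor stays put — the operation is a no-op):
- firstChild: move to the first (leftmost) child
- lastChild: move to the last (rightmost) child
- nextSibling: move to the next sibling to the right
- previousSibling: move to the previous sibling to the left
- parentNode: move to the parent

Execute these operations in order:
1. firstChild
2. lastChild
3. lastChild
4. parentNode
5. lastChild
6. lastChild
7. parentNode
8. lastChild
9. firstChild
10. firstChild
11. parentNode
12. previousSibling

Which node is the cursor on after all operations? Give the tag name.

Answer: html

Derivation:
After 1 (firstChild): h1
After 2 (lastChild): ol
After 3 (lastChild): section
After 4 (parentNode): ol
After 5 (lastChild): section
After 6 (lastChild): h3
After 7 (parentNode): section
After 8 (lastChild): h3
After 9 (firstChild): h3 (no-op, stayed)
After 10 (firstChild): h3 (no-op, stayed)
After 11 (parentNode): section
After 12 (previousSibling): html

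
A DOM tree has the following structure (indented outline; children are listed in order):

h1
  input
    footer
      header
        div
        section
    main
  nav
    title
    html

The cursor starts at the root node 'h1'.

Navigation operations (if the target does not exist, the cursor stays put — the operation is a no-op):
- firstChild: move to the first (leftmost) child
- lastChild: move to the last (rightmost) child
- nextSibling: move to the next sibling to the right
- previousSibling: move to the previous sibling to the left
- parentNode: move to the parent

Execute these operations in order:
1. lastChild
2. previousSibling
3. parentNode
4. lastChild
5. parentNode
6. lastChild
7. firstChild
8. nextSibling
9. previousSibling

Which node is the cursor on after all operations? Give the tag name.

Answer: title

Derivation:
After 1 (lastChild): nav
After 2 (previousSibling): input
After 3 (parentNode): h1
After 4 (lastChild): nav
After 5 (parentNode): h1
After 6 (lastChild): nav
After 7 (firstChild): title
After 8 (nextSibling): html
After 9 (previousSibling): title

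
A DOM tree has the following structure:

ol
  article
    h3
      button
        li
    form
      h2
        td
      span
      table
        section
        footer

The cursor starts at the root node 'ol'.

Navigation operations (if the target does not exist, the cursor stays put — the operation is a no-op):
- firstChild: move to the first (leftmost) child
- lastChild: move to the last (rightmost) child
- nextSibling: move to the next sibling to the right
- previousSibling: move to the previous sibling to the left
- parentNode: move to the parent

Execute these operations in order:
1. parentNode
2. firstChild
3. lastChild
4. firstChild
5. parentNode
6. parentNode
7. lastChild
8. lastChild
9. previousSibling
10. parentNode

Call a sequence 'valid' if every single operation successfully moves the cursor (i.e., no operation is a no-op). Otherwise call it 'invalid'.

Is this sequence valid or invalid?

After 1 (parentNode): ol (no-op, stayed)
After 2 (firstChild): article
After 3 (lastChild): form
After 4 (firstChild): h2
After 5 (parentNode): form
After 6 (parentNode): article
After 7 (lastChild): form
After 8 (lastChild): table
After 9 (previousSibling): span
After 10 (parentNode): form

Answer: invalid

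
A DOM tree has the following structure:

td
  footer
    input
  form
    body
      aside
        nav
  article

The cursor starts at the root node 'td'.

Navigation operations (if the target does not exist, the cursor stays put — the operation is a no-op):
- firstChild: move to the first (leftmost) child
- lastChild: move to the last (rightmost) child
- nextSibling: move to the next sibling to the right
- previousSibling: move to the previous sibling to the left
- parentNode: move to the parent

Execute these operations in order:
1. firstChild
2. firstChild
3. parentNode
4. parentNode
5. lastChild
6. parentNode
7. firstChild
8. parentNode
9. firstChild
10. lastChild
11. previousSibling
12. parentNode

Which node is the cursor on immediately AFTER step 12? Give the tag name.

After 1 (firstChild): footer
After 2 (firstChild): input
After 3 (parentNode): footer
After 4 (parentNode): td
After 5 (lastChild): article
After 6 (parentNode): td
After 7 (firstChild): footer
After 8 (parentNode): td
After 9 (firstChild): footer
After 10 (lastChild): input
After 11 (previousSibling): input (no-op, stayed)
After 12 (parentNode): footer

Answer: footer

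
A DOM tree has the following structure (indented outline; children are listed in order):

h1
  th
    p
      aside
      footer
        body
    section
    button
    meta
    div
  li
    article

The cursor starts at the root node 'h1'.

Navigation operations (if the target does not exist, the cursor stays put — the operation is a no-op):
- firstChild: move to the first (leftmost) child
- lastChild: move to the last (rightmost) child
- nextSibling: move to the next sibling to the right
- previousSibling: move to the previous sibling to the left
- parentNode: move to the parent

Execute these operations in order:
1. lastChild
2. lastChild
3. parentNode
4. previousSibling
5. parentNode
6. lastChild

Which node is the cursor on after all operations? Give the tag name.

After 1 (lastChild): li
After 2 (lastChild): article
After 3 (parentNode): li
After 4 (previousSibling): th
After 5 (parentNode): h1
After 6 (lastChild): li

Answer: li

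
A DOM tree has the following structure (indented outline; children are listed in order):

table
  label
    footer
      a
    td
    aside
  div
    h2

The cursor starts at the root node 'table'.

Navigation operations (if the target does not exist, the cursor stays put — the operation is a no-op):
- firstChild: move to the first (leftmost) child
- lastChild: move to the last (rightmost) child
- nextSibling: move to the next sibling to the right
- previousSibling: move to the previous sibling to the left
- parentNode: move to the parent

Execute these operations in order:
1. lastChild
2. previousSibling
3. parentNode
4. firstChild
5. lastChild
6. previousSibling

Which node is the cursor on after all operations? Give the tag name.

After 1 (lastChild): div
After 2 (previousSibling): label
After 3 (parentNode): table
After 4 (firstChild): label
After 5 (lastChild): aside
After 6 (previousSibling): td

Answer: td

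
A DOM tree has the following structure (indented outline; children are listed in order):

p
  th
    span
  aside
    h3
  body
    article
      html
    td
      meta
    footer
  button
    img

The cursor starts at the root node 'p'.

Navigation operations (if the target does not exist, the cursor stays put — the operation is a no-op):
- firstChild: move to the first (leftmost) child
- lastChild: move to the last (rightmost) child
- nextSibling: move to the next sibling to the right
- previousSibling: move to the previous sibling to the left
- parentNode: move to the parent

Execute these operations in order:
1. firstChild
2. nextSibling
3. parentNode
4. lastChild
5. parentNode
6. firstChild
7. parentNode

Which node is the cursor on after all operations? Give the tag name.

Answer: p

Derivation:
After 1 (firstChild): th
After 2 (nextSibling): aside
After 3 (parentNode): p
After 4 (lastChild): button
After 5 (parentNode): p
After 6 (firstChild): th
After 7 (parentNode): p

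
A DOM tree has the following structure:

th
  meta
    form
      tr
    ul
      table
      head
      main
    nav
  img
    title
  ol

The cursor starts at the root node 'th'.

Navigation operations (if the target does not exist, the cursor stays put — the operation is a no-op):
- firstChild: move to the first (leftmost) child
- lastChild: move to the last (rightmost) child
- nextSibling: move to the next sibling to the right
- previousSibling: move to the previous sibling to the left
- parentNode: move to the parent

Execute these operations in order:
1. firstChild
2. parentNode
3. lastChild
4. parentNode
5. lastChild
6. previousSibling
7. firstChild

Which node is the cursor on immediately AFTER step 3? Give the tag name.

After 1 (firstChild): meta
After 2 (parentNode): th
After 3 (lastChild): ol

Answer: ol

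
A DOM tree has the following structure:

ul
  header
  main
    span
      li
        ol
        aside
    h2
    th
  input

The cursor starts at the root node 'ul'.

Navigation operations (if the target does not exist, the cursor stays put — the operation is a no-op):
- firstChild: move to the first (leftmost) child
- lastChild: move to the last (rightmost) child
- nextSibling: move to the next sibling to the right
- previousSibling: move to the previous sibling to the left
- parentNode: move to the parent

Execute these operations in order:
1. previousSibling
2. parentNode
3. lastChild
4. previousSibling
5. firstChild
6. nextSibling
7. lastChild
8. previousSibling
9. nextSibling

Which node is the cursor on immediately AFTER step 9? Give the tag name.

After 1 (previousSibling): ul (no-op, stayed)
After 2 (parentNode): ul (no-op, stayed)
After 3 (lastChild): input
After 4 (previousSibling): main
After 5 (firstChild): span
After 6 (nextSibling): h2
After 7 (lastChild): h2 (no-op, stayed)
After 8 (previousSibling): span
After 9 (nextSibling): h2

Answer: h2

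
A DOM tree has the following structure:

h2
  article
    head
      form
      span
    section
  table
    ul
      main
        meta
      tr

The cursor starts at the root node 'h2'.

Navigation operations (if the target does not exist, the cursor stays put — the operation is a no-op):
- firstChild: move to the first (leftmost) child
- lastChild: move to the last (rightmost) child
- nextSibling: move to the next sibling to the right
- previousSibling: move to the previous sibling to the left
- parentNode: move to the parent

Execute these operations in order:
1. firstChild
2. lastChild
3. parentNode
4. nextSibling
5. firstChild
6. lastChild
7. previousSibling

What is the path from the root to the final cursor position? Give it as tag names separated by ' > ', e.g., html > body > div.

After 1 (firstChild): article
After 2 (lastChild): section
After 3 (parentNode): article
After 4 (nextSibling): table
After 5 (firstChild): ul
After 6 (lastChild): tr
After 7 (previousSibling): main

Answer: h2 > table > ul > main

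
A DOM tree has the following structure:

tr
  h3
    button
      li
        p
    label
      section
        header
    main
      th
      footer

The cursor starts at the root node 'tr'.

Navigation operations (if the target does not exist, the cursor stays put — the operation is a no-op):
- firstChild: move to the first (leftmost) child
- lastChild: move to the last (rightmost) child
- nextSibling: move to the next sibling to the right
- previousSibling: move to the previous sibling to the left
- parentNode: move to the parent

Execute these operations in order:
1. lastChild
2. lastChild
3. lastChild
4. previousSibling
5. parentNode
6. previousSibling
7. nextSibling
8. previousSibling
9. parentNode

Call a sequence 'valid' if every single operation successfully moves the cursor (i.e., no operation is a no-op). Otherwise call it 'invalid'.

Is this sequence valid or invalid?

Answer: valid

Derivation:
After 1 (lastChild): h3
After 2 (lastChild): main
After 3 (lastChild): footer
After 4 (previousSibling): th
After 5 (parentNode): main
After 6 (previousSibling): label
After 7 (nextSibling): main
After 8 (previousSibling): label
After 9 (parentNode): h3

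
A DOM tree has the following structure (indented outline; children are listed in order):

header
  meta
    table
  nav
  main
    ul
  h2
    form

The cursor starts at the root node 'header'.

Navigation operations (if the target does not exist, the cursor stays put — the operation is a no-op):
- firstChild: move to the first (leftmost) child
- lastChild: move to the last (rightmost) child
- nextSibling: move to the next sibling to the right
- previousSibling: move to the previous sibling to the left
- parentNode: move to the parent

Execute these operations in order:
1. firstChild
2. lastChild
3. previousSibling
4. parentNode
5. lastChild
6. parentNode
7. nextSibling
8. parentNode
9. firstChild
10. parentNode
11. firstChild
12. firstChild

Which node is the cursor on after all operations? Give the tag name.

Answer: table

Derivation:
After 1 (firstChild): meta
After 2 (lastChild): table
After 3 (previousSibling): table (no-op, stayed)
After 4 (parentNode): meta
After 5 (lastChild): table
After 6 (parentNode): meta
After 7 (nextSibling): nav
After 8 (parentNode): header
After 9 (firstChild): meta
After 10 (parentNode): header
After 11 (firstChild): meta
After 12 (firstChild): table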